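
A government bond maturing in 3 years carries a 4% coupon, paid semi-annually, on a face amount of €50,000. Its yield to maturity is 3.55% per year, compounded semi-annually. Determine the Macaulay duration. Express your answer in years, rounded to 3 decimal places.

2.858 years

Periodic yield y = 0.01775. Discount each cash flow and weight by its period:
  t   CF        PV=CF/(1+0.01775)^t    t·PV
  1     1,000.00       982.5596       982.5596
  2     1,000.00       965.4233     1,930.8466
  3     1,000.00       948.5859     2,845.7577
  4     1,000.00       932.0422     3,728.1686
  5     1,000.00       915.7869     4,578.9347
  6    51,000.00    45,890.5761   275,343.4566
  Σ                 50,634.9740   289,409.7238
Price P = Σ PV = 50,634.9740.
Macaulay duration = Σ(t·PV) / P = 289,409.7238 / 50,634.9740 = 5.71561 half-year periods.
In years: 5.71561 / 2 = 2.85780 years.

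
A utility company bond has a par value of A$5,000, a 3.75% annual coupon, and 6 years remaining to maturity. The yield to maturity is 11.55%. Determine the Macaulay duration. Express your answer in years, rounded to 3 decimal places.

Periodic yield y = 0.1155. Discount each cash flow and weight by its year:
  t   CF        PV=CF/(1+0.1155)^t    t·PV
  1       187.50       168.0861       168.0861
  2       187.50       150.6823       301.3645
  3       187.50       135.0805       405.2414
  4       187.50       121.0941       484.3764
  5       187.50       108.5559       542.7795
  6     5,187.50     2,692.4067    16,154.4402
  Σ                  3,375.9055    18,056.2880
Price P = Σ PV = 3,375.9055.
Macaulay duration = Σ(t·PV) / P = 18,056.2880 / 3,375.9055 = 5.34858 years.

5.349 years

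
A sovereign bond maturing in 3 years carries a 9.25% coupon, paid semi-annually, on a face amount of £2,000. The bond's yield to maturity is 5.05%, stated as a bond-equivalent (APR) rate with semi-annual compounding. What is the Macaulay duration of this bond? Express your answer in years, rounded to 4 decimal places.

2.7065 years

Periodic yield y = 0.02525. Discount each cash flow and weight by its period:
  t   CF        PV=CF/(1+0.02525)^t    t·PV
  1        92.50        90.2219        90.2219
  2        92.50        87.9999       175.9998
  3        92.50        85.8326       257.4979
  4        92.50        83.7187       334.8749
  5        92.50        81.6569       408.2845
  6     2,092.50     1,801.7179    10,810.3075
  Σ                  2,231.1480    12,077.1865
Price P = Σ PV = 2,231.1480.
Macaulay duration = Σ(t·PV) / P = 12,077.1865 / 2,231.1480 = 5.41299 half-year periods.
In years: 5.41299 / 2 = 2.70650 years.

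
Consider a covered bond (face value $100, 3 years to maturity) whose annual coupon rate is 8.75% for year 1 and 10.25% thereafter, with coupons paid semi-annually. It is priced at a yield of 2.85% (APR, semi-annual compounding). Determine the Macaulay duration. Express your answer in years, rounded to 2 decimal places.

2.72 years

Periodic yield y = 0.01425. Discount each cash flow and weight by its period:
  t   CF        PV=CF/(1+0.01425)^t    t·PV
  1        4.375         4.3135         4.3135
  2        4.375         4.2529         8.5059
  3        5.125         4.9120        14.7360
  4        5.125         4.8430        19.3720
  5        5.125         4.7749        23.8747
  6      105.125        96.5686       579.4116
  Σ                    119.6650       650.2137
Price P = Σ PV = 119.6650.
Macaulay duration = Σ(t·PV) / P = 650.2137 / 119.6650 = 5.43362 half-year periods.
In years: 5.43362 / 2 = 2.71681 years.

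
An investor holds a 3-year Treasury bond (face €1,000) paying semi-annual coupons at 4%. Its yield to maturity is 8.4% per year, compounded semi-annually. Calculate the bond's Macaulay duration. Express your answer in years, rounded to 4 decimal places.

2.8459 years

Periodic yield y = 0.042. Discount each cash flow and weight by its period:
  t   CF        PV=CF/(1+0.042)^t    t·PV
  1        20.00        19.1939        19.1939
  2        20.00        18.4202        36.8404
  3        20.00        17.6777        53.0332
  4        20.00        16.9652        67.8608
  5        20.00        16.2814        81.4069
  6     1,020.00       796.8817     4,781.2902
  Σ                    885.4201     5,039.6255
Price P = Σ PV = 885.4201.
Macaulay duration = Σ(t·PV) / P = 5,039.6255 / 885.4201 = 5.69179 half-year periods.
In years: 5.69179 / 2 = 2.84590 years.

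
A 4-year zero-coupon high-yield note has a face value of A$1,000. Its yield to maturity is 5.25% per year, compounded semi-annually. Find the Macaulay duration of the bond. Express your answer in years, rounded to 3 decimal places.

4.000 years

A zero-coupon bond has a single cash flow at maturity, so its Macaulay duration equals its maturity: 4 years.
(Equivalently: 8 semi-annual periods ÷ 2 = 4 years.)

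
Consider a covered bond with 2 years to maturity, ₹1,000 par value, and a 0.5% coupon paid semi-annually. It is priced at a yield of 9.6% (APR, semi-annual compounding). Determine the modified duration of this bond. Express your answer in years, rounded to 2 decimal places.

1.90 years

Periodic yield y = 0.048. First find Macaulay duration:
  t   CF        PV=CF/(1+0.048)^t    t·PV
  1         2.50         2.3855         2.3855
  2         2.50         2.2762         4.5525
  3         2.50         2.1720         6.5159
  4     1,002.50       831.0731     3,324.2926
  Σ                    837.9069     3,337.7465
P = 837.9069; Macaulay duration = 3,337.7465 / 837.9069 = 3.98343 half-year periods = 1.99172 years.
Modified duration = D_Mac / (1 + y) = 1.99172 / 1.048 = 1.90049 years.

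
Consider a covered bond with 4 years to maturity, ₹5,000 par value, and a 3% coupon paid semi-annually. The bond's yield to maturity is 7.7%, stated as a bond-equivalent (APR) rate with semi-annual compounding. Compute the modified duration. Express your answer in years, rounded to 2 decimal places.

Periodic yield y = 0.0385. First find Macaulay duration:
  t   CF        PV=CF/(1+0.0385)^t    t·PV
  1        75.00        72.2195        72.2195
  2        75.00        69.5422       139.0843
  3        75.00        66.9641       200.8922
  4        75.00        64.4815       257.9261
  5        75.00        62.0910       310.4551
  6        75.00        59.7891       358.7348
  7        75.00        57.5726       403.0081
  8     5,075.00     3,751.3194    30,010.5550
  Σ                  4,203.9794    31,752.8751
P = 4,203.9794; Macaulay duration = 31,752.8751 / 4,203.9794 = 7.55305 half-year periods = 3.77653 years.
Modified duration = D_Mac / (1 + y) = 3.77653 / 1.0385 = 3.63652 years.

3.64 years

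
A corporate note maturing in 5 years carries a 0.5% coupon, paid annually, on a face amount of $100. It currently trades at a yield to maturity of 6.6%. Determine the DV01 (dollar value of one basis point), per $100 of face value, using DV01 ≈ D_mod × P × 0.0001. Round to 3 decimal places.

$0.035

Periodic yield y = 0.066.
  t   CF        PV=CF/(1+0.066)^t    t·PV
  1         0.50         0.4690         0.4690
  2         0.50         0.4400         0.8800
  3         0.50         0.4128         1.2383
  4         0.50         0.3872         1.5488
  5       100.50        73.0096       365.0481
  Σ                     74.7186       369.1842
P = 74.7186; D_Mac = 4.94099 yrs; D_mod = 4.63508 yrs.
DV01 ≈ 4.63508 × 74.7186 × 0.0001 = 0.034633.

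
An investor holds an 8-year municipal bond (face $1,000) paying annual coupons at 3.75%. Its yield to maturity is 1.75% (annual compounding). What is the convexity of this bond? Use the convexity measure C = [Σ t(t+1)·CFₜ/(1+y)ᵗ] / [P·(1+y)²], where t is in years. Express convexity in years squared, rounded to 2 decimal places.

59.52

With y = 0.0175:
  t   CF        PV=CF/(1+0.0175)^t    t·PV        t(t+1)·PV
  1        37.50        36.8550        36.8550          73.7101
  2        37.50        36.2212        72.4423         217.3270
  3        37.50        35.5982       106.7946         427.1784
  4        37.50        34.9859       139.9438         699.7189
  5        37.50        34.3842       171.9211       1,031.5266
  6        37.50        33.7928       202.7571       1,419.2995
  7        37.50        33.2116       232.4815       1,859.8519
  8     1,037.50       903.0520     7,224.4161      65,019.7445
  Σ                  1,148.1011     8,187.6115      70,748.3569
P = 1,148.1011.
Convexity = Σ t(t+1)·PV / [P·(1+y)²] = 70,748.3569 / (1,148.1011 × 1.035306) = 59.52061.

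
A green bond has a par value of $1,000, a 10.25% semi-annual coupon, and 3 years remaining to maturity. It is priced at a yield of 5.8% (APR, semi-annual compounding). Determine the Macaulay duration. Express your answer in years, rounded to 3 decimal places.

2.679 years

Periodic yield y = 0.029. Discount each cash flow and weight by its period:
  t   CF        PV=CF/(1+0.029)^t    t·PV
  1        51.25        49.8056        49.8056
  2        51.25        48.4020        96.8040
  3        51.25        47.0379       141.1136
  4        51.25        45.7122       182.8489
  5        51.25        44.4239       222.1197
  6     1,051.25       885.5514     5,313.3082
  Σ                  1,120.9330     6,006.0000
Price P = Σ PV = 1,120.9330.
Macaulay duration = Σ(t·PV) / P = 6,006.0000 / 1,120.9330 = 5.35804 half-year periods.
In years: 5.35804 / 2 = 2.67902 years.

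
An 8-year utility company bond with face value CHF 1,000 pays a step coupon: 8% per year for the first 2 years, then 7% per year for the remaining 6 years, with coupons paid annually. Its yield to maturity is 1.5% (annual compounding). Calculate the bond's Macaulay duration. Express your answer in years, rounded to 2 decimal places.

Periodic yield y = 0.015. Discount each cash flow and weight by its year:
  t   CF        PV=CF/(1+0.015)^t    t·PV
  1        80.00        78.8177        78.8177
  2        80.00        77.6529       155.3059
  3        70.00        66.9422       200.8266
  4        70.00        65.9529       263.8116
  5        70.00        64.9782       324.8911
  6        70.00        64.0180       384.1077
  7        70.00        63.0719       441.5031
  8     1,070.00       949.8509     7,598.8072
  Σ                  1,431.2847     9,448.0709
Price P = Σ PV = 1,431.2847.
Macaulay duration = Σ(t·PV) / P = 9,448.0709 / 1,431.2847 = 6.60111 years.

6.60 years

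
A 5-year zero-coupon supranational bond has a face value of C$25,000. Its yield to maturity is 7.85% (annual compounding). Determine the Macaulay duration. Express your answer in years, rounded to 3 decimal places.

5.000 years

A zero-coupon bond has a single cash flow at maturity, so its Macaulay duration equals its maturity: 5 years.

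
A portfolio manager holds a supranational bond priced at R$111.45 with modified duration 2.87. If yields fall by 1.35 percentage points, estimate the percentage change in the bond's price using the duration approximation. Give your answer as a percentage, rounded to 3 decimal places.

+3.875%

Duration approximation: ΔP/P ≈ -D_mod · Δy = -2.87 × (-0.0135) = +0.038745.
As a percentage: +3.8745%.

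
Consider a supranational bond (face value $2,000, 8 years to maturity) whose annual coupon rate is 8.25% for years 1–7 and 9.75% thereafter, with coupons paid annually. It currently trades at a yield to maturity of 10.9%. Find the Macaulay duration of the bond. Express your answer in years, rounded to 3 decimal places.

6.022 years

Periodic yield y = 0.109. Discount each cash flow and weight by its year:
  t   CF        PV=CF/(1+0.109)^t    t·PV
  1       165.00       148.7827       148.7827
  2       165.00       134.1593       268.3186
  3       165.00       120.9732       362.9197
  4       165.00       109.0832       436.3327
  5       165.00        98.3617       491.8087
  6       165.00        88.6941       532.1645
  7       165.00        79.9766       559.8364
  8     2,195.00       959.3612     7,674.8897
  Σ                  1,739.3921    10,475.0531
Price P = Σ PV = 1,739.3921.
Macaulay duration = Σ(t·PV) / P = 10,475.0531 / 1,739.3921 = 6.02225 years.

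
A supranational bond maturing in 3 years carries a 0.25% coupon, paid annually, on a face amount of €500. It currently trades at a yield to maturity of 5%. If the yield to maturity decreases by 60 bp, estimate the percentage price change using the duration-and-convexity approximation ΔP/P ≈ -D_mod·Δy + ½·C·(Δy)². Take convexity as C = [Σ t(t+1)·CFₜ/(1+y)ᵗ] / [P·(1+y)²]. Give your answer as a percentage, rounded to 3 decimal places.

+1.729%

With y = 0.05:
  t   CF        PV=CF/(1+0.05)^t    t·PV        t(t+1)·PV
  1         1.25         1.1905         1.1905           2.3810
  2         1.25         1.1338         2.2676           6.8027
  3       501.25       432.9986     1,298.9958       5,195.9832
  Σ                    435.3229     1,302.4538       5,205.1668
P = 435.3229; D_Mac = 2.99193 yrs; D_mod = 2.84945 yrs; C = 10.84538.
Duration effect: -2.84945 × (-0.006) = +0.017097
Convexity effect: 0.5 × 10.84538 × (-0.006)² = +0.0001952
ΔP/P ≈ +0.017097 + 0.0001952 = +0.017292 = +1.7292%.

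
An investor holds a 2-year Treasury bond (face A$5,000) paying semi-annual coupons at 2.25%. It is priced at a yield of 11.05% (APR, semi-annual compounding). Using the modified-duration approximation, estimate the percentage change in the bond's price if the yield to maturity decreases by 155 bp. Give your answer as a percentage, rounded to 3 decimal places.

Periodic yield y = 0.05525. Modified duration first:
  t   CF        PV=CF/(1+0.05525)^t    t·PV
  1        56.25        53.3049        53.3049
  2        56.25        50.5140       101.0280
  3        56.25        47.8692       143.6077
  4     5,056.25     4,077.6232    16,310.4930
  Σ                  4,229.3114    16,608.4336
P = 4,229.3114; D_Mac = 3.92698 half-year periods = 1.96349 yrs; D_mod = 1.96349/(1+0.05525) = 1.86069 yrs.
ΔP/P ≈ -D_mod · Δy = -1.86069 × (-0.0155) = +0.028841 = +2.8841%.

+2.884%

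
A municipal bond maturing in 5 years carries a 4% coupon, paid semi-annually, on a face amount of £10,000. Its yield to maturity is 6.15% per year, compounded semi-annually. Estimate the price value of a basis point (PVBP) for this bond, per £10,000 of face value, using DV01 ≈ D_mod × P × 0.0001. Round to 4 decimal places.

£4.0162

Periodic yield y = 0.03075.
  t   CF        PV=CF/(1+0.03075)^t    t·PV
  1       200.00       194.0335       194.0335
  2       200.00       188.2449       376.4899
  3       200.00       182.6291       547.8873
  4       200.00       177.1808       708.7231
  5       200.00       171.8950       859.4751
  6       200.00       166.7669     1,000.6016
  7       200.00       161.7918     1,132.5428
  8       200.00       156.9652     1,255.7212
  9       200.00       152.2825     1,370.5422
  10   10,200.00     7,534.7134    75,347.1339
  Σ                  9,086.5031    82,793.1506
P = 9,086.5031; D_Mac = 9.11166 half-year periods = 4.55583 yrs; D_mod = 4.41992 yrs.
DV01 ≈ 4.41992 × 9,086.5031 × 0.0001 = 4.016161.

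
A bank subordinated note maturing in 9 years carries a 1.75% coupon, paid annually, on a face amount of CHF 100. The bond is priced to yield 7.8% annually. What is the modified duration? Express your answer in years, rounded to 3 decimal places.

Periodic yield y = 0.078. First find Macaulay duration:
  t   CF        PV=CF/(1+0.078)^t    t·PV
  1         1.75         1.6234         1.6234
  2         1.75         1.5059         3.0118
  3         1.75         1.3970         4.1909
  4         1.75         1.2959         5.1835
  5         1.75         1.2021         6.0106
  6         1.75         1.1151         6.6908
  7         1.75         1.0344         7.2411
  8         1.75         0.9596         7.6768
  9       101.75        51.7566       465.8092
  Σ                     61.8900       507.4380
P = 61.8900; Macaulay duration = 507.4380 / 61.8900 = 8.19903 years.
Modified duration = D_Mac / (1 + y) = 8.19903 / 1.078 = 7.60578 years.

7.606 years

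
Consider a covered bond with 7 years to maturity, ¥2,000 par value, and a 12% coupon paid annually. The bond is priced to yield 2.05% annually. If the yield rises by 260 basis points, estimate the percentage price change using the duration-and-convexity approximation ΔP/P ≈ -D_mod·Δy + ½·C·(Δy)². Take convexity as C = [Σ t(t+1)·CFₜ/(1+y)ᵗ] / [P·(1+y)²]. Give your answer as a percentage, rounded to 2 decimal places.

With y = 0.0205:
  t   CF        PV=CF/(1+0.0205)^t    t·PV        t(t+1)·PV
  1       240.00       235.1788       235.1788         470.3577
  2       240.00       230.4545       460.9090       1,382.7271
  3       240.00       225.8251       677.4753       2,709.9012
  4       240.00       221.2887       885.1547       4,425.7737
  5       240.00       216.8434     1,084.2170       6,505.3018
  6       240.00       212.4874     1,274.9244       8,924.4709
  7     2,240.00     1,943.3765    13,603.6358     108,829.0861
  Σ                  3,285.4545    18,221.4950     133,247.6184
P = 3,285.4545; D_Mac = 5.54611 yrs; D_mod = 5.43470 yrs; C = 38.94377.
Duration effect: -5.43470 × (+0.026) = -0.141302
Convexity effect: 0.5 × 38.94377 × (0.026)² = +0.0131630
ΔP/P ≈ -0.141302 + 0.0131630 = -0.128139 = -12.8139%.

-12.81%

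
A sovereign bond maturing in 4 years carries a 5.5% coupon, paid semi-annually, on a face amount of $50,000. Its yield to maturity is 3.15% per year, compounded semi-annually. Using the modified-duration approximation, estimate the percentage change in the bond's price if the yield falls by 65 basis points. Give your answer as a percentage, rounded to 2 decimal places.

+2.34%

Periodic yield y = 0.01575. Modified duration first:
  t   CF        PV=CF/(1+0.01575)^t    t·PV
  1     1,375.00     1,353.6795     1,353.6795
  2     1,375.00     1,332.6897     2,665.3794
  3     1,375.00     1,312.0253     3,936.0759
  4     1,375.00     1,291.6813     5,166.7252
  5     1,375.00     1,271.6528     6,358.2639
  6     1,375.00     1,251.9348     7,511.6088
  7     1,375.00     1,232.5226     8,627.6580
  8    51,375.00    45,337.4602   362,699.6812
  Σ                 54,383.6461   398,319.0719
P = 54,383.6461; D_Mac = 7.32424 half-year periods = 3.66212 yrs; D_mod = 3.66212/(1+0.01575) = 3.60534 yrs.
ΔP/P ≈ -D_mod · Δy = -3.60534 × (-0.0065) = +0.023435 = +2.3435%.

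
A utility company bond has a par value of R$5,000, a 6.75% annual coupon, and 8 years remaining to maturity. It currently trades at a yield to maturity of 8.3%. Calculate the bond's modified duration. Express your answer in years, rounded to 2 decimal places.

Periodic yield y = 0.083. First find Macaulay duration:
  t   CF        PV=CF/(1+0.083)^t    t·PV
  1       337.50       311.6343       311.6343
  2       337.50       287.7510       575.5020
  3       337.50       265.6981       797.0942
  4       337.50       245.3352       981.3410
  5       337.50       226.5330     1,132.6650
  6       337.50       209.1718     1,255.0305
  7       337.50       193.1410     1,351.9873
  8     5,337.50     2,820.3969    22,563.1755
  Σ                  4,559.6614    28,968.4300
P = 4,559.6614; Macaulay duration = 28,968.4300 / 4,559.6614 = 6.35320 years.
Modified duration = D_Mac / (1 + y) = 6.35320 / 1.083 = 5.86630 years.

5.87 years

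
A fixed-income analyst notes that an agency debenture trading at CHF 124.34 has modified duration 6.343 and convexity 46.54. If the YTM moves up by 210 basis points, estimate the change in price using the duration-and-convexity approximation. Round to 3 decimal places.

Duration effect: -D_mod·Δy = -6.343 × (+0.021) = -0.133203
Convexity effect: ½·C·(Δy)² = 0.5 × 46.54 × (0.021)² = +0.01026207
ΔP/P ≈ -0.133203 + 0.01026207 = -0.12294093
ΔP ≈ 124.34 × (-0.12294093) = -15.2864752362.

-CHF 15.286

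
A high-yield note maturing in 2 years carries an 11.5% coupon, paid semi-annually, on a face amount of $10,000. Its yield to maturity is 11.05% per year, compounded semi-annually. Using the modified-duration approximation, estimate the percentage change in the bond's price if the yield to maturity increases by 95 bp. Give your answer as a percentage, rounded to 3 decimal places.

-1.660%

Periodic yield y = 0.05525. Modified duration first:
  t   CF        PV=CF/(1+0.05525)^t    t·PV
  1       575.00       544.8946       544.8946
  2       575.00       516.3654     1,032.7308
  3       575.00       489.3299     1,467.9897
  4    10,575.00     8,528.2306    34,112.9222
  Σ                 10,078.8204    37,158.5373
P = 10,078.8204; D_Mac = 3.68679 half-year periods = 1.84340 yrs; D_mod = 1.84340/(1+0.05525) = 1.74688 yrs.
ΔP/P ≈ -D_mod · Δy = -1.74688 × (+0.0095) = -0.016595 = -1.6595%.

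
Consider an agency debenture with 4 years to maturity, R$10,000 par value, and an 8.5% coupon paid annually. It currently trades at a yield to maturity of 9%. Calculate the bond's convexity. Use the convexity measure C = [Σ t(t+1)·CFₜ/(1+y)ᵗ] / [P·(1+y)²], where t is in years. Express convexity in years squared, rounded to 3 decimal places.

14.327

With y = 0.09:
  t   CF        PV=CF/(1+0.09)^t    t·PV        t(t+1)·PV
  1       850.00       779.8165       779.8165       1,559.6330
  2       850.00       715.4280     1,430.8560       4,292.5680
  3       850.00       656.3560     1,969.0679       7,876.2715
  4    10,850.00     7,686.4135    30,745.6542     153,728.2708
  Σ                  9,838.0140    34,925.3945     167,456.7433
P = 9,838.0140.
Convexity = Σ t(t+1)·PV / [P·(1+y)²] = 167,456.7433 / (9,838.0140 × 1.188100) = 14.32657.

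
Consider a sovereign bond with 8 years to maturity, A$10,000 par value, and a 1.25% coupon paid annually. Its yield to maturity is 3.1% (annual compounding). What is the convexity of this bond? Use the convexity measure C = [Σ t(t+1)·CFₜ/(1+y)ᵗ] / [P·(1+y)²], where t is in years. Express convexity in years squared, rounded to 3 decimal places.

With y = 0.031:
  t   CF        PV=CF/(1+0.031)^t    t·PV        t(t+1)·PV
  1       125.00       121.2415       121.2415         242.4830
  2       125.00       117.5960       235.1921         705.5762
  3       125.00       114.0602       342.1805       1,368.7220
  4       125.00       110.6306       442.5225       2,212.6124
  5       125.00       107.3042       536.5210       3,219.1257
  6       125.00       104.0778       624.4667       4,371.2668
  7       125.00       100.9484       706.6387       5,653.1093
  8    10,125.00     7,930.9591    63,447.6727     571,029.0544
  Σ                  8,706.8178    66,456.4356     588,801.9499
P = 8,706.8178.
Convexity = Σ t(t+1)·PV / [P·(1+y)²] = 588,801.9499 / (8,706.8178 × 1.062961) = 63.61982.

63.620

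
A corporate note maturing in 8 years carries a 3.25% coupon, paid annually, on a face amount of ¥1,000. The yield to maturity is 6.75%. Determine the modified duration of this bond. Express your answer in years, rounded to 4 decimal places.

Periodic yield y = 0.0675. First find Macaulay duration:
  t   CF        PV=CF/(1+0.0675)^t    t·PV
  1        32.50        30.4450        30.4450
  2        32.50        28.5199        57.0397
  3        32.50        26.7165        80.1495
  4        32.50        25.0272       100.1087
  5        32.50        23.4447       117.2233
  6        32.50        21.9622       131.7733
  7        32.50        20.5735       144.0145
  8     1,032.50       612.2757     4,898.2052
  Σ                    788.9645     5,558.9592
P = 788.9645; Macaulay duration = 5,558.9592 / 788.9645 = 7.04589 years.
Modified duration = D_Mac / (1 + y) = 7.04589 / 1.0675 = 6.60037 years.

6.6004 years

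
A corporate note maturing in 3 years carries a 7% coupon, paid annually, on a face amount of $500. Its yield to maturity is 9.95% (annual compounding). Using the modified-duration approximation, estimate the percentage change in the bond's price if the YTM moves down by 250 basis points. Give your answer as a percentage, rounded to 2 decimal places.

+6.37%

Periodic yield y = 0.0995. Modified duration first:
  t   CF        PV=CF/(1+0.0995)^t    t·PV
  1        35.00        31.8327        31.8327
  2        35.00        28.9519        57.9039
  3       535.00       402.5020     1,207.5061
  Σ                    463.2866     1,297.2426
P = 463.2866; D_Mac = 2.80009 yrs; D_mod = 2.80009/(1+0.0995) = 2.54669 yrs.
ΔP/P ≈ -D_mod · Δy = -2.54669 × (-0.025) = +0.063667 = +6.3667%.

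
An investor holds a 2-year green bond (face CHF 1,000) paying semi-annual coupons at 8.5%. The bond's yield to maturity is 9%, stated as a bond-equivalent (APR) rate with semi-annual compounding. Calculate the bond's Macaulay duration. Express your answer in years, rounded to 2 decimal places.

1.88 years

Periodic yield y = 0.045. Discount each cash flow and weight by its period:
  t   CF        PV=CF/(1+0.045)^t    t·PV
  1        42.50        40.6699        40.6699
  2        42.50        38.9185        77.8370
  3        42.50        37.2426       111.7278
  4     1,042.50       874.2002     3,496.8008
  Σ                    991.0312     3,727.0355
Price P = Σ PV = 991.0312.
Macaulay duration = Σ(t·PV) / P = 3,727.0355 / 991.0312 = 3.76077 half-year periods.
In years: 3.76077 / 2 = 1.88038 years.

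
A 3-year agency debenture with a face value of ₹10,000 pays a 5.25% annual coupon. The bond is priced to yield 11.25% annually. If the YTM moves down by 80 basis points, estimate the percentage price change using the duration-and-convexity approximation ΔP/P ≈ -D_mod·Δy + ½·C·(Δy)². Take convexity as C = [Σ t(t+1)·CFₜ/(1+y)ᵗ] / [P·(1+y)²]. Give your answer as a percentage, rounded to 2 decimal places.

+2.07%

With y = 0.1125:
  t   CF        PV=CF/(1+0.1125)^t    t·PV        t(t+1)·PV
  1       525.00       471.9101       471.9101         943.8202
  2       525.00       424.1889       848.3777       2,545.1332
  3    10,525.00     7,644.0241    22,932.0722      91,728.2888
  Σ                  8,540.1230    24,252.3600      95,217.2422
P = 8,540.1230; D_Mac = 2.83981 yrs; D_mod = 2.55264 yrs; C = 9.00848.
Duration effect: -2.55264 × (-0.008) = +0.020421
Convexity effect: 0.5 × 9.00848 × (-0.008)² = +0.0002883
ΔP/P ≈ +0.020421 + 0.0002883 = +0.020709 = +2.0709%.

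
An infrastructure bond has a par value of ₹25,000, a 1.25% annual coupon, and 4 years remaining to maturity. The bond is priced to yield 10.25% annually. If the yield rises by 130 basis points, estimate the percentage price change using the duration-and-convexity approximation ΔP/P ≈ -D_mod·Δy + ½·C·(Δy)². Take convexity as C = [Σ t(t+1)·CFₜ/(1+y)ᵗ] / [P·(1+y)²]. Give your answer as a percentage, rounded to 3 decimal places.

-4.476%

With y = 0.1025:
  t   CF        PV=CF/(1+0.1025)^t    t·PV        t(t+1)·PV
  1       312.50       283.4467       283.4467         566.8934
  2       312.50       257.0945       514.1890       1,542.5671
  3       312.50       233.1923       699.5769       2,798.3077
  4    25,312.50    17,132.4964    68,529.9854     342,649.9270
  Σ                 17,906.2299    70,027.1981     347,557.6953
P = 17,906.2299; D_Mac = 3.91077 yrs; D_mod = 3.54719 yrs; C = 15.96855.
Duration effect: -3.54719 × (+0.013) = -0.046113
Convexity effect: 0.5 × 15.96855 × (0.013)² = +0.0013493
ΔP/P ≈ -0.046113 + 0.0013493 = -0.044764 = -4.4764%.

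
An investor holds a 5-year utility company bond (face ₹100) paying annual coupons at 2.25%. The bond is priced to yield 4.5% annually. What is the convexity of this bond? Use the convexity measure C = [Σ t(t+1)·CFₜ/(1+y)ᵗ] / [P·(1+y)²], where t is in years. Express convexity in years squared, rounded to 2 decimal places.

25.80

With y = 0.045:
  t   CF        PV=CF/(1+0.045)^t    t·PV        t(t+1)·PV
  1         2.25         2.1531         2.1531           4.3062
  2         2.25         2.0604         4.1208          12.3624
  3         2.25         1.9717         5.9150          23.6600
  4         2.25         1.8868         7.5471          37.7353
  5       102.25        82.0506       410.2531       2,461.5186
  Σ                     90.1226       429.9890       2,539.5824
P = 90.1226.
Convexity = Σ t(t+1)·PV / [P·(1+y)²] = 2,539.5824 / (90.1226 × 1.092025) = 25.80455.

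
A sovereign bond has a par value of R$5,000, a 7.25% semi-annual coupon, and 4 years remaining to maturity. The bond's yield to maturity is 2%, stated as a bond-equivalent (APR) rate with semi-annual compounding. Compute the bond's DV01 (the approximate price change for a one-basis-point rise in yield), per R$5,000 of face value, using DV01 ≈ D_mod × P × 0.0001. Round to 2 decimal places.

Periodic yield y = 0.01.
  t   CF        PV=CF/(1+0.01)^t    t·PV
  1       181.25       179.4554       179.4554
  2       181.25       177.6787       355.3573
  3       181.25       175.9195       527.7584
  4       181.25       174.1777       696.7107
  5       181.25       172.4532       862.2658
  6       181.25       170.7457     1,024.4742
  7       181.25       169.0551     1,183.3860
  8     5,181.25     4,784.7974    38,278.3796
  Σ                  6,004.2827    43,107.7875
P = 6,004.2827; D_Mac = 7.17951 half-year periods = 3.58975 yrs; D_mod = 3.55421 yrs.
DV01 ≈ 3.55421 × 6,004.2827 × 0.0001 = 2.134049.

R$2.13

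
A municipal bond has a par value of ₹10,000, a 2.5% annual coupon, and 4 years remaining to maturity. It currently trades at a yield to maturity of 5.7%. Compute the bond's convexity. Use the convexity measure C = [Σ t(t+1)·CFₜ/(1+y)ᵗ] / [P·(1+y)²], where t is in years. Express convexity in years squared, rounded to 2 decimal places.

16.99

With y = 0.057:
  t   CF        PV=CF/(1+0.057)^t    t·PV        t(t+1)·PV
  1       250.00       236.5184       236.5184         473.0369
  2       250.00       223.7639       447.5278       1,342.5834
  3       250.00       211.6972       635.0915       2,540.3660
  4    10,250.00     8,211.5268    32,846.1073     164,230.5366
  Σ                  8,883.5064    34,165.2451     168,586.5229
P = 8,883.5064.
Convexity = Σ t(t+1)·PV / [P·(1+y)²] = 168,586.5229 / (8,883.5064 × 1.117249) = 16.98590.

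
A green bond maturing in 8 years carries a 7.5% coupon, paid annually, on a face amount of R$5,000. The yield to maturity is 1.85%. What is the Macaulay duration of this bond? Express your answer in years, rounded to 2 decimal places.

Periodic yield y = 0.0185. Discount each cash flow and weight by its year:
  t   CF        PV=CF/(1+0.0185)^t    t·PV
  1       375.00       368.1885       368.1885
  2       375.00       361.5007       723.0015
  3       375.00       354.9345     1,064.8034
  4       375.00       348.4874     1,393.9498
  5       375.00       342.1575     1,710.7876
  6       375.00       335.9426     2,015.6555
  7       375.00       329.8405     2,308.8838
  8     5,375.00     4,641.8404    37,134.7230
  Σ                  7,082.8922    46,719.9932
Price P = Σ PV = 7,082.8922.
Macaulay duration = Σ(t·PV) / P = 46,719.9932 / 7,082.8922 = 6.59617 years.

6.60 years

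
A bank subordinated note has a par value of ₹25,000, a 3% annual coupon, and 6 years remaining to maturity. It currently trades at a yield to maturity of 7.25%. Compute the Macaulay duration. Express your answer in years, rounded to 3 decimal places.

5.520 years

Periodic yield y = 0.0725. Discount each cash flow and weight by its year:
  t   CF        PV=CF/(1+0.0725)^t    t·PV
  1       750.00       699.3007       699.3007
  2       750.00       652.0286     1,304.0572
  3       750.00       607.9521     1,823.8563
  4       750.00       566.8551     2,267.4204
  5       750.00       528.5362     2,642.6811
  6    25,750.00    16,919.7300   101,518.3800
  Σ                 19,974.4027   110,255.6957
Price P = Σ PV = 19,974.4027.
Macaulay duration = Σ(t·PV) / P = 110,255.6957 / 19,974.4027 = 5.51985 years.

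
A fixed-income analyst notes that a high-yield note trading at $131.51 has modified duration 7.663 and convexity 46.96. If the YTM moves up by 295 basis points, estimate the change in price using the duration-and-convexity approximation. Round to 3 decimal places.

-$27.042

Duration effect: -D_mod·Δy = -7.663 × (+0.0295) = -0.2260585
Convexity effect: ½·C·(Δy)² = 0.5 × 46.96 × (0.0295)² = +0.02043347
ΔP/P ≈ -0.2260585 + 0.02043347 = -0.20562503
ΔP ≈ 131.51 × (-0.20562503) = -27.0417476953.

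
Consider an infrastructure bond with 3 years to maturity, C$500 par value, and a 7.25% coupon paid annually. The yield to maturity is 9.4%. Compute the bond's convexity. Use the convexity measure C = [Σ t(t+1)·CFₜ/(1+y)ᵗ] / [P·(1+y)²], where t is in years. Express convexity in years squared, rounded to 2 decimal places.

With y = 0.094:
  t   CF        PV=CF/(1+0.094)^t    t·PV        t(t+1)·PV
  1        36.25        33.1353        33.1353          66.2706
  2        36.25        30.2882        60.5764         181.7292
  3       536.25       409.5579     1,228.6738       4,914.6952
  Σ                    472.9814     1,322.3855       5,162.6949
P = 472.9814.
Convexity = Σ t(t+1)·PV / [P·(1+y)²] = 5,162.6949 / (472.9814 × 1.196836) = 9.12006.

9.12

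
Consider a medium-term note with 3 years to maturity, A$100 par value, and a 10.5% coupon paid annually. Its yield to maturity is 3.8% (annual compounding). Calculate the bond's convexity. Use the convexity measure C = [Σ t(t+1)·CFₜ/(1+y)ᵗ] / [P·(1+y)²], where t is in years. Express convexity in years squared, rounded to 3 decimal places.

9.889

With y = 0.038:
  t   CF        PV=CF/(1+0.038)^t    t·PV        t(t+1)·PV
  1        10.50        10.1156        10.1156          20.2312
  2        10.50         9.7453        19.4906          58.4717
  3       110.50        98.8030       296.4091       1,185.6362
  Σ                    118.6639       326.0152       1,264.3392
P = 118.6639.
Convexity = Σ t(t+1)·PV / [P·(1+y)²] = 1,264.3392 / (118.6639 × 1.077444) = 9.88895.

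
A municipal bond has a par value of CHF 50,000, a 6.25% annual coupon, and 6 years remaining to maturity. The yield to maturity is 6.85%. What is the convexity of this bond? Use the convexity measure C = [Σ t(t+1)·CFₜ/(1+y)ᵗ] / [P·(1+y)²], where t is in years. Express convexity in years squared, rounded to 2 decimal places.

With y = 0.0685:
  t   CF        PV=CF/(1+0.0685)^t    t·PV        t(t+1)·PV
  1     3,125.00     2,924.6607     2,924.6607       5,849.3215
  2     3,125.00     2,737.1649     5,474.3299      16,422.9896
  3     3,125.00     2,561.6892     7,685.0677      30,740.2707
  4     3,125.00     2,397.4630     9,589.8520      47,949.2602
  5     3,125.00     2,243.7651    11,218.8255      67,312.9531
  6    53,125.00    35,698.6493   214,191.8956   1,499,343.2695
  Σ                 48,563.3923   251,084.6315   1,667,618.0647
P = 48,563.3923.
Convexity = Σ t(t+1)·PV / [P·(1+y)²] = 1,667,618.0647 / (48,563.3923 × 1.141692) = 30.07728.

30.08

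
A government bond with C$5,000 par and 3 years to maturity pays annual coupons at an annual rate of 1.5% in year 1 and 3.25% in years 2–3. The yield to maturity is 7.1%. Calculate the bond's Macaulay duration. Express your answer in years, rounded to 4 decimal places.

Periodic yield y = 0.071. Discount each cash flow and weight by its year:
  t   CF        PV=CF/(1+0.071)^t    t·PV
  1        75.00        70.0280        70.0280
  2       162.50       141.6689       283.3377
  3     5,162.50     4,202.3445    12,607.0335
  Σ                  4,414.0414    12,960.3992
Price P = Σ PV = 4,414.0414.
Macaulay duration = Σ(t·PV) / P = 12,960.3992 / 4,414.0414 = 2.93618 years.

2.9362 years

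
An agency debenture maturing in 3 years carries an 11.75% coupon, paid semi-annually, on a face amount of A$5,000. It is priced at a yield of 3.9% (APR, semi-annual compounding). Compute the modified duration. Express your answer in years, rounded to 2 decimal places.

2.60 years

Periodic yield y = 0.0195. First find Macaulay duration:
  t   CF        PV=CF/(1+0.0195)^t    t·PV
  1       293.75       288.1314       288.1314
  2       293.75       282.6203       565.2407
  3       293.75       277.2147       831.6440
  4       293.75       271.9124     1,087.6495
  5       293.75       266.7115     1,333.5574
  6     5,293.75     4,714.5478    28,287.2870
  Σ                  6,101.1381    32,393.5100
P = 6,101.1381; Macaulay duration = 32,393.5100 / 6,101.1381 = 5.30942 half-year periods = 2.65471 years.
Modified duration = D_Mac / (1 + y) = 2.65471 / 1.0195 = 2.60393 years.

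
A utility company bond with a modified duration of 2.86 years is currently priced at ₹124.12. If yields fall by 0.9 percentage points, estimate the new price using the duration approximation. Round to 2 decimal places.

Duration approximation: ΔP/P ≈ -D_mod · Δy = -2.86 × (-0.009) = +0.025740.
New price ≈ 124.12 × (1 + 0.025740) = 127.3148488.

₹127.31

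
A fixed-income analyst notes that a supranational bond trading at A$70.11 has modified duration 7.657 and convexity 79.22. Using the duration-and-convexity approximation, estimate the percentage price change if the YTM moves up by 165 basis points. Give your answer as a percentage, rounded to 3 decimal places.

Duration effect: -D_mod·Δy = -7.657 × (+0.0165) = -0.1263405
Convexity effect: ½·C·(Δy)² = 0.5 × 79.22 × (0.0165)² = +0.0107838225
ΔP/P ≈ -0.1263405 + 0.0107838225 = -0.1155566775
= -11.55566775%.

-11.556%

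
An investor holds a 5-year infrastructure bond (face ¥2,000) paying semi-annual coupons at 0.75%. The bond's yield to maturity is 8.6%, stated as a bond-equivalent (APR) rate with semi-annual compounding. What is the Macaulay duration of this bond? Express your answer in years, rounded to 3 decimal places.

4.894 years

Periodic yield y = 0.043. Discount each cash flow and weight by its period:
  t   CF        PV=CF/(1+0.043)^t    t·PV
  1         7.50         7.1908         7.1908
  2         7.50         6.8943        13.7887
  3         7.50         6.6101        19.8303
  4         7.50         6.3376        25.3504
  5         7.50         6.0763        30.3815
  6         7.50         5.8258        34.9548
  7         7.50         5.5856        39.0993
  8         7.50         5.3553        42.8427
  9         7.50         5.1346        46.2110
  10    2,007.50     1,317.6876    13,176.8763
  Σ                  1,372.6981    13,436.5258
Price P = Σ PV = 1,372.6981.
Macaulay duration = Σ(t·PV) / P = 13,436.5258 / 1,372.6981 = 9.78841 half-year periods.
In years: 9.78841 / 2 = 4.89420 years.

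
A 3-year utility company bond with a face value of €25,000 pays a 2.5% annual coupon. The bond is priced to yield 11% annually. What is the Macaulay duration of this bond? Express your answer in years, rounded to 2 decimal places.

2.92 years

Periodic yield y = 0.11. Discount each cash flow and weight by its year:
  t   CF        PV=CF/(1+0.11)^t    t·PV
  1       625.00       563.0631       563.0631
  2       625.00       507.2640     1,014.5280
  3    25,625.00    18,736.7791    56,210.3374
  Σ                 19,807.1062    57,787.9285
Price P = Σ PV = 19,807.1062.
Macaulay duration = Σ(t·PV) / P = 57,787.9285 / 19,807.1062 = 2.91754 years.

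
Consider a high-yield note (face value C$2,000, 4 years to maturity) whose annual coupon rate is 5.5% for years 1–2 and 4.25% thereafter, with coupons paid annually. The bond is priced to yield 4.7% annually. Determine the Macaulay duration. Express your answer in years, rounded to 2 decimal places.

Periodic yield y = 0.047. Discount each cash flow and weight by its year:
  t   CF        PV=CF/(1+0.047)^t    t·PV
  1       110.00       105.0621       105.0621
  2       110.00       100.3458       200.6917
  3        85.00        74.0592       222.1775
  4     2,085.00     1,735.0793     6,940.3173
  Σ                  2,014.5464     7,468.2485
Price P = Σ PV = 2,014.5464.
Macaulay duration = Σ(t·PV) / P = 7,468.2485 / 2,014.5464 = 3.70716 years.

3.71 years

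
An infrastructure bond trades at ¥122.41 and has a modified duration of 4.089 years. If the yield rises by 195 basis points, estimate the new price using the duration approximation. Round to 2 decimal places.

Duration approximation: ΔP/P ≈ -D_mod · Δy = -4.089 × (+0.0195) = -0.0797355.
New price ≈ 122.41 × (1 - 0.0797355) = 112.649577445.

¥112.65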